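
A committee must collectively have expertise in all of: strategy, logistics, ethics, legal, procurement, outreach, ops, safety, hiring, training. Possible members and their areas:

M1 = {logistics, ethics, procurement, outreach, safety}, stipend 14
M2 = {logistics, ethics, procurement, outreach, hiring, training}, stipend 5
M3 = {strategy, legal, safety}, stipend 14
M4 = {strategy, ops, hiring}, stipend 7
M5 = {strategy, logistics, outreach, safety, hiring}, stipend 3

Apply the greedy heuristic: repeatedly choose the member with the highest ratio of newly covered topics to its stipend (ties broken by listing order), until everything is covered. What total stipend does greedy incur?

29

Pick 1: M5 adds 5 new (strategy, logistics, outreach, safety, hiring) at stipend 3 (ratio 5/3).
Pick 2: M2 adds 3 new (ethics, procurement, training) at stipend 5 (ratio 3/5).
Pick 3: M4 adds 1 new (ops) at stipend 7 (ratio 1/7).
Pick 4: M3 adds 1 new (legal) at stipend 14 (ratio 1/14).
Greedy total stipend: 3 + 5 + 7 + 14 = 29. (The true optimum is 26, so greedy overshoots here.)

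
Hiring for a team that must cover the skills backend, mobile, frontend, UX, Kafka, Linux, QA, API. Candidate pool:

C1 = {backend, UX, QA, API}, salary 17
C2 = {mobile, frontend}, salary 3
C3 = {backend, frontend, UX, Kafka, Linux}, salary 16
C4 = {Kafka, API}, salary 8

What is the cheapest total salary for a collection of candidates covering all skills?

36

C1, C2, C3 cover every skill at salary 17 + 3 + 16 = 36.
Any cover uses at least 3 candidates; among all covering selections none totals below 36.
Greedy by coverage-per-salary would pick C2, C3, C4, C1 for 44 — worse than the optimum 36.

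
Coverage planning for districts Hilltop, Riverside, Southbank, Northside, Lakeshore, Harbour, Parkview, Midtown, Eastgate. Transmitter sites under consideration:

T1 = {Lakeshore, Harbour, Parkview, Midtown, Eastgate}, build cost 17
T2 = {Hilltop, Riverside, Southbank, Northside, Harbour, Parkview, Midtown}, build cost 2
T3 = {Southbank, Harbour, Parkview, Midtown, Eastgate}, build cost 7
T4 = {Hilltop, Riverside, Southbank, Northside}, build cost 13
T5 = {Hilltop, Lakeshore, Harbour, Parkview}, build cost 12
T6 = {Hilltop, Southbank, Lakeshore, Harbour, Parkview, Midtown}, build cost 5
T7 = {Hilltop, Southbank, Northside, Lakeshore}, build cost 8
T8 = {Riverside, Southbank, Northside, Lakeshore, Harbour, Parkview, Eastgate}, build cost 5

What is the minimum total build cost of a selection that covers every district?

T2, T8 cover every district at build cost 2 + 5 = 7.
Any cover uses at least 2 transmitter sites; among all covering selections none totals below 7.

7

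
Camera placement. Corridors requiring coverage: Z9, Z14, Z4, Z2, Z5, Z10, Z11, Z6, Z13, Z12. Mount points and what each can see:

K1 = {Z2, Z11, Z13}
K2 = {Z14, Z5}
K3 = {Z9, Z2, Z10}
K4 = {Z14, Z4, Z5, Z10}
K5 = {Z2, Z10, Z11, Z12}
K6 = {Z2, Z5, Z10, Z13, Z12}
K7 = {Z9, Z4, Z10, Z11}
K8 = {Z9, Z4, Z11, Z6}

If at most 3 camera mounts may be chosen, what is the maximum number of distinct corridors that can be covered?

Choosing K2, K6, K8 covers {Z9, Z14, Z4, Z2, Z5, Z10, Z11, Z6, Z13, Z12} — 10 corridors.
That is all 10 corridors.

10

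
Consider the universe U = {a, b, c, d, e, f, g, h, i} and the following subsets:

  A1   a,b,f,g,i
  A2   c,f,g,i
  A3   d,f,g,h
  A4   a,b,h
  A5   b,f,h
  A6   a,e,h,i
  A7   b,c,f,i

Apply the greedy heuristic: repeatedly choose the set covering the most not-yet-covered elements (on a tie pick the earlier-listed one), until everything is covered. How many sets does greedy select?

Pick 1: A1 covers 5 new elements (a, b, f, g, i).
Pick 2: A3 covers 2 new elements (d, h).
Pick 3: A2 covers 1 new elements (c).
Pick 4: A6 covers 1 new elements (e).
Greedy uses 4 sets. (The true minimum is 3.)

4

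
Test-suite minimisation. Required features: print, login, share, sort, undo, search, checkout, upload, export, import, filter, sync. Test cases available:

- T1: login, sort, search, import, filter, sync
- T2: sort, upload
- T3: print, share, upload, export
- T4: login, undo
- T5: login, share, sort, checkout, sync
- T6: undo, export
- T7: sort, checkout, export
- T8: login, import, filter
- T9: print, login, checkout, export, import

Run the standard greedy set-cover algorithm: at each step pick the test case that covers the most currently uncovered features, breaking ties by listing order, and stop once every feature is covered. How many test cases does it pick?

Pick 1: T1 covers 6 new features (login, sort, search, import, filter, sync).
Pick 2: T3 covers 4 new features (print, share, upload, export).
Pick 3: T4 covers 1 new features (undo).
Pick 4: T5 covers 1 new features (checkout).
Greedy uses 4 test cases.

4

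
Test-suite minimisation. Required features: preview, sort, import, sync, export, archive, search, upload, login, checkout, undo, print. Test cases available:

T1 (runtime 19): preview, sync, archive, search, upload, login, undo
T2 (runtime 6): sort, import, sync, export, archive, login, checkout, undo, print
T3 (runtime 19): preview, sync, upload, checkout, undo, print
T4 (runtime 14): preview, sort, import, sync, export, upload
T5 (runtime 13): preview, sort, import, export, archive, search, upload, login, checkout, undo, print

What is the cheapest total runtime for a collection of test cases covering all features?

19

T2, T5 cover every feature at runtime 6 + 13 = 19.
Any cover uses at least 2 test cases; among all covering selections none totals below 19.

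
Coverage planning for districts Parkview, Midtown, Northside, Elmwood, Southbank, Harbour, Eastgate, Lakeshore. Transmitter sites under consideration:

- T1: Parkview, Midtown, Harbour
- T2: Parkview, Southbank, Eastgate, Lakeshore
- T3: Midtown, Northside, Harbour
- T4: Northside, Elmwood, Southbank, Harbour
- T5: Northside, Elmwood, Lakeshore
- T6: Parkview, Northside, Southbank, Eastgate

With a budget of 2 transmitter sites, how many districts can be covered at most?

7

Choosing T2, T3 covers {Parkview, Midtown, Northside, Southbank, Harbour, Eastgate, Lakeshore} — 7 districts.
No choice of 2 transmitter sites does better; here Elmwood is left uncovered.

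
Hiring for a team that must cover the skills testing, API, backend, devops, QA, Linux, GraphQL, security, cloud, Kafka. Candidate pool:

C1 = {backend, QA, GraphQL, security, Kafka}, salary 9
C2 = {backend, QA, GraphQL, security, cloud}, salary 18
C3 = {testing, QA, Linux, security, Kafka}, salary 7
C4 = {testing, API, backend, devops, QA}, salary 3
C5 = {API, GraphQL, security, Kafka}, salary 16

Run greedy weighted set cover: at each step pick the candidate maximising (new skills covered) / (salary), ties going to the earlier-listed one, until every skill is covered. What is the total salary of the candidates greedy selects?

37

Pick 1: C4 adds 5 new (testing, API, backend, devops, QA) at salary 3 (ratio 5/3).
Pick 2: C3 adds 3 new (Linux, security, Kafka) at salary 7 (ratio 3/7).
Pick 3: C1 adds 1 new (GraphQL) at salary 9 (ratio 1/9).
Pick 4: C2 adds 1 new (cloud) at salary 18 (ratio 1/18).
Greedy total salary: 3 + 7 + 9 + 18 = 37. (The true optimum is 28, so greedy overshoots here.)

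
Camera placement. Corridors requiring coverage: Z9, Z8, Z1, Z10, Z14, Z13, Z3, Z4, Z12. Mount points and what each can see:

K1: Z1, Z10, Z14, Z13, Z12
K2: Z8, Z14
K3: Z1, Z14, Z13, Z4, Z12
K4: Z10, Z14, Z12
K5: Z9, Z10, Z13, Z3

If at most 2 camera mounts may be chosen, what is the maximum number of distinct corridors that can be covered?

8

Choosing K3, K5 covers {Z9, Z1, Z10, Z14, Z13, Z3, Z4, Z12} — 8 corridors.
No choice of 2 camera mounts does better; here Z8 is left uncovered.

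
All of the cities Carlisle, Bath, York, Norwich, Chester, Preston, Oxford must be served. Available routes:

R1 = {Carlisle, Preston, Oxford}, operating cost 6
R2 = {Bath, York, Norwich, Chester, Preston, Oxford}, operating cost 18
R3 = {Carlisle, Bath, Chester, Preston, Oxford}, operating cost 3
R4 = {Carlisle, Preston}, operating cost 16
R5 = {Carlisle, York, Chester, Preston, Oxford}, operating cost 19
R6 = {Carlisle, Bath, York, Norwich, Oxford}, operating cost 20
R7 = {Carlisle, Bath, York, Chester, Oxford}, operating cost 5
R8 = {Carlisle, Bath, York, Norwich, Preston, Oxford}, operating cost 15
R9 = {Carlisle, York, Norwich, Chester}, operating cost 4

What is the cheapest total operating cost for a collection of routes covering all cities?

7

R3, R9 cover every city at operating cost 3 + 4 = 7.
Any cover uses at least 2 routes; among all covering selections none totals below 7.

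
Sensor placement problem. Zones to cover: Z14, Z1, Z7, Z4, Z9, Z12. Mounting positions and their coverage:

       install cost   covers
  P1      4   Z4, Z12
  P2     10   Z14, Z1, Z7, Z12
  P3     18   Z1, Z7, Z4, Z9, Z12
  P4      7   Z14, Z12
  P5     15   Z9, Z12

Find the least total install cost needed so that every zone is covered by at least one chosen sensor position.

P3, P4 cover every zone at install cost 18 + 7 = 25.
Any cover uses at least 2 sensor positions; among all covering selections none totals below 25.
Greedy by coverage-per-install cost would pick P1, P2, P5 for 29 — worse than the optimum 25.

25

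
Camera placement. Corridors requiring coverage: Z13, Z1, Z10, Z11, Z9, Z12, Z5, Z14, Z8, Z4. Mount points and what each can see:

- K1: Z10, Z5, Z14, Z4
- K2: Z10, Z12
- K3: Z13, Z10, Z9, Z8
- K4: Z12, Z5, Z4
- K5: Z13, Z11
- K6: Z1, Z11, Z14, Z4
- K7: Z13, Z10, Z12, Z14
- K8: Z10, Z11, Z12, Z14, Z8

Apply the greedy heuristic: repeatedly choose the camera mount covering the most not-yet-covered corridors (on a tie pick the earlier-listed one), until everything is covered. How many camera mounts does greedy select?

4

Pick 1: K8 covers 5 new corridors (Z10, Z11, Z12, Z14, Z8).
Pick 2: K1 covers 2 new corridors (Z5, Z4).
Pick 3: K3 covers 2 new corridors (Z13, Z9).
Pick 4: K6 covers 1 new corridors (Z1).
Greedy uses 4 camera mounts. (The true minimum is 3.)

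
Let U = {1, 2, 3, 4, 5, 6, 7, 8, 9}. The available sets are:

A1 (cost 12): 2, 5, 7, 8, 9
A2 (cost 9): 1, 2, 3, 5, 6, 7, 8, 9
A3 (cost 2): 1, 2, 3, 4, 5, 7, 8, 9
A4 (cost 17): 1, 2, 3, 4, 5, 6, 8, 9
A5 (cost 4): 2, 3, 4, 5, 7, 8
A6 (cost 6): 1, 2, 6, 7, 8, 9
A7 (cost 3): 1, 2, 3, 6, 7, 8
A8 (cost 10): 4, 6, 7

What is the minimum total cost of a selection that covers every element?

A3, A7 cover every element at cost 2 + 3 = 5.
Any cover uses at least 2 sets; among all covering selections none totals below 5.

5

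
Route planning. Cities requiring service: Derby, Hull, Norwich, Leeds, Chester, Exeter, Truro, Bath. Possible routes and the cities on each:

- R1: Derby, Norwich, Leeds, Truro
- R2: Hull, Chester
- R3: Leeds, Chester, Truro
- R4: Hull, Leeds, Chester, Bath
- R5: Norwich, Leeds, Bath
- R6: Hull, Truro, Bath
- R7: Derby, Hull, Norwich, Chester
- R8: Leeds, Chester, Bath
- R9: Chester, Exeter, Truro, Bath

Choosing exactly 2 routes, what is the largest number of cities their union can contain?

7

Choosing R1, R4 covers {Derby, Hull, Norwich, Leeds, Chester, Truro, Bath} — 7 cities.
No choice of 2 routes does better; here Exeter is left uncovered.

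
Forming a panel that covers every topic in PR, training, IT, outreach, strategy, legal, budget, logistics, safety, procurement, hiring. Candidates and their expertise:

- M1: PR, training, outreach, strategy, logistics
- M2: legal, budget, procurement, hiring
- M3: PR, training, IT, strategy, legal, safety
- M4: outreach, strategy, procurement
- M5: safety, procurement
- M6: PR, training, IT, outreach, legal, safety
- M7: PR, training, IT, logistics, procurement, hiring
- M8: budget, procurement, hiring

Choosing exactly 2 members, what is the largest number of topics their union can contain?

Choosing M1, M2 covers {PR, training, outreach, strategy, legal, budget, logistics, procurement, hiring} — 9 topics.
No choice of 2 members does better; here IT, safety are left uncovered.

9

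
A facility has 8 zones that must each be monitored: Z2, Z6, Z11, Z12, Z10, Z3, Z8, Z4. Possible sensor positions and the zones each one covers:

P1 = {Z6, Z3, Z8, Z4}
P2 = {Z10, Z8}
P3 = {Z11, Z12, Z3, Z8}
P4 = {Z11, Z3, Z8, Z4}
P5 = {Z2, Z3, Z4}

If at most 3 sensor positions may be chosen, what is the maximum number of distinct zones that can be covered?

7

Choosing P1, P2, P3 covers {Z6, Z11, Z12, Z10, Z3, Z8, Z4} — 7 zones.
No choice of 3 sensor positions does better; here Z2 is left uncovered.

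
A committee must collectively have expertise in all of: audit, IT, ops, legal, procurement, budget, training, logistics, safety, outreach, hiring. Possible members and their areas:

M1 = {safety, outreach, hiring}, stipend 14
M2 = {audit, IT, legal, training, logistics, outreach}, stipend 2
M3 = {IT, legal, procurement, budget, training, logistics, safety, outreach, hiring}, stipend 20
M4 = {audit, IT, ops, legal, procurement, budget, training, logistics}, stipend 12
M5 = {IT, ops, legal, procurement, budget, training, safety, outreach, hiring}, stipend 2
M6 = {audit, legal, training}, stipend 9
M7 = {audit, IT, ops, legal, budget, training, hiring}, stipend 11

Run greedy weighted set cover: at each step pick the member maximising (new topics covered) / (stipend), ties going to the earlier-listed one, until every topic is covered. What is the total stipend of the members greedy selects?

4

Pick 1: M5 adds 9 new (IT, ops, legal, procurement, budget, training, safety, outreach, hiring) at stipend 2 (ratio 9/2).
Pick 2: M2 adds 2 new (audit, logistics) at stipend 2 (ratio 2/2).
Greedy total stipend: 2 + 2 = 4.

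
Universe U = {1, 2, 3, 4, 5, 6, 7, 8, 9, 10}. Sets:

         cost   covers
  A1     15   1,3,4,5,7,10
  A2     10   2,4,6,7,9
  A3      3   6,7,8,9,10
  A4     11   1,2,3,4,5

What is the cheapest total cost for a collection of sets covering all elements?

14

A3, A4 cover every element at cost 3 + 11 = 14.
Any cover uses at least 2 sets; among all covering selections none totals below 14.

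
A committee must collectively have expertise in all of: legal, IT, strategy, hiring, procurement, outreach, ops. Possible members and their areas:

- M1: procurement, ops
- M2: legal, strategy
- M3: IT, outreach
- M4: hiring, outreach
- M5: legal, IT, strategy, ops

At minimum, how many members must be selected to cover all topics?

M1, M4, M5 together cover {legal, IT, strategy, hiring, procurement, outreach, ops} — every topic.
No 2 of the 5 members cover everything (all 10 pairs fall short), so 3 is minimum.

3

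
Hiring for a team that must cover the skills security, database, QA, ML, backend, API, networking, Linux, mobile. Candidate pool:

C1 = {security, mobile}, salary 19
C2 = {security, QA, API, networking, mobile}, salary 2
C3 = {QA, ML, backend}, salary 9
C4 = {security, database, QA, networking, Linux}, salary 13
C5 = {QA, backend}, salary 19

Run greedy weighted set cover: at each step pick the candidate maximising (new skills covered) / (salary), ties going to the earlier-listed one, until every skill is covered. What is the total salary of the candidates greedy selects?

24

Pick 1: C2 adds 5 new (security, QA, API, networking, mobile) at salary 2 (ratio 5/2).
Pick 2: C3 adds 2 new (ML, backend) at salary 9 (ratio 2/9).
Pick 3: C4 adds 2 new (database, Linux) at salary 13 (ratio 2/13).
Greedy total salary: 2 + 9 + 13 = 24.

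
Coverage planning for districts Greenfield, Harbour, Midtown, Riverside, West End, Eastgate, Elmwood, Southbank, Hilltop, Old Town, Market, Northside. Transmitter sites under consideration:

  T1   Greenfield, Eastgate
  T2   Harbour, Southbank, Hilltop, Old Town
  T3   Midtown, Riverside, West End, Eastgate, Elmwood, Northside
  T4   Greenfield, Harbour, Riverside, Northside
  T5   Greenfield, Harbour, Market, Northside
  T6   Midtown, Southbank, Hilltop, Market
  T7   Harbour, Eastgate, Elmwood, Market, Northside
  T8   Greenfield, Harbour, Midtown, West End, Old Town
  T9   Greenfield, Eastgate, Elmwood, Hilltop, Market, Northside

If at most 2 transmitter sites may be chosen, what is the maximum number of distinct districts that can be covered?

10

Choosing T2, T3 covers {Harbour, Midtown, Riverside, West End, Eastgate, Elmwood, Southbank, Hilltop, Old Town, Northside} — 10 districts.
No choice of 2 transmitter sites does better; here Greenfield, Market are left uncovered.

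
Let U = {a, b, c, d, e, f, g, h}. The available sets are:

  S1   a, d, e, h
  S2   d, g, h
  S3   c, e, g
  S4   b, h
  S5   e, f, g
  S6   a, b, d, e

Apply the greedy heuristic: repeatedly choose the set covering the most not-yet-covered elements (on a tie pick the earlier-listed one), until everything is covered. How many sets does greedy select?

4

Pick 1: S1 covers 4 new elements (a, d, e, h).
Pick 2: S3 covers 2 new elements (c, g).
Pick 3: S4 covers 1 new elements (b).
Pick 4: S5 covers 1 new elements (f).
Greedy uses 4 sets.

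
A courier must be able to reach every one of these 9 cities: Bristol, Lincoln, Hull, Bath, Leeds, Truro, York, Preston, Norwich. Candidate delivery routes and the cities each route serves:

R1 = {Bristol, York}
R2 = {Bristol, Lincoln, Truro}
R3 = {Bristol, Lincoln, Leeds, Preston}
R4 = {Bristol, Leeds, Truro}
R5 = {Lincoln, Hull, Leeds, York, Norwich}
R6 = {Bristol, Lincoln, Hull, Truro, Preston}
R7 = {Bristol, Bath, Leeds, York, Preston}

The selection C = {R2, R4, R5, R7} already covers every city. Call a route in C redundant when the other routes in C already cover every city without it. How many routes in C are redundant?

2

Drop R2: the rest still cover every city — redundant.
Drop R4: the rest still cover every city — redundant.
Drop R5: Hull, Norwich uncovered — not redundant.
Drop R7: Bath, Preston uncovered — not redundant.
2 redundant: R2, R4.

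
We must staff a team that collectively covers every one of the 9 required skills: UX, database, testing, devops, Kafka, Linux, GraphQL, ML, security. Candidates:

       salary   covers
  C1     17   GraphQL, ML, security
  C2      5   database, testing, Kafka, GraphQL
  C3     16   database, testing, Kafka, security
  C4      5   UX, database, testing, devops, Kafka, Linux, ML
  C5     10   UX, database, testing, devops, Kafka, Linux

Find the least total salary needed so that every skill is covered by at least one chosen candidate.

C1, C4 cover every skill at salary 17 + 5 = 22.
Any cover uses at least 2 candidates; among all covering selections none totals below 22.
Greedy by coverage-per-salary would pick C4, C2, C3 for 26 — worse than the optimum 22.

22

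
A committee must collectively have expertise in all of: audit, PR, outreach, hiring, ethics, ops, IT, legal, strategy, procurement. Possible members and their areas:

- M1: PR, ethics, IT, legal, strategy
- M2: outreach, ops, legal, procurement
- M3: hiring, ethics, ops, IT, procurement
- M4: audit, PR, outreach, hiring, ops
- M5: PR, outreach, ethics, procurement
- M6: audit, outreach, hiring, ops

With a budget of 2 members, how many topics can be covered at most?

9

Choosing M1, M4 covers {audit, PR, outreach, hiring, ethics, ops, IT, legal, strategy} — 9 topics.
No choice of 2 members does better; here procurement is left uncovered.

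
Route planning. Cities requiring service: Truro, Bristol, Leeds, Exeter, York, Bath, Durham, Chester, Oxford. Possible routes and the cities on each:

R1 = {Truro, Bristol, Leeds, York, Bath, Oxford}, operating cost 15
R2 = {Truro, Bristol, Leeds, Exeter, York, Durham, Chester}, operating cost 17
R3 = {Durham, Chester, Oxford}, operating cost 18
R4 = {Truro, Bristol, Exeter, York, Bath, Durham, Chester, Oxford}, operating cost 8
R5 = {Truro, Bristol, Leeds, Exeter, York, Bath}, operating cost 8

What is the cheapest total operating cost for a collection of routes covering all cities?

R4, R5 cover every city at operating cost 8 + 8 = 16.
Any cover uses at least 2 routes; among all covering selections none totals below 16.

16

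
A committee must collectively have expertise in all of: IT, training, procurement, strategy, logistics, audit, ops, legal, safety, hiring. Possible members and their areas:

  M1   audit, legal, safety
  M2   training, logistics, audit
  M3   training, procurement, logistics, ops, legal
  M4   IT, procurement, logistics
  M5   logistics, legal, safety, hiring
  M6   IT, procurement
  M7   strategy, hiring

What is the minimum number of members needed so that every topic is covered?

M1, M3, M4, M7 together cover {IT, training, procurement, strategy, logistics, audit, ops, legal, safety, hiring} — every topic.
No 3 of the 7 members cover everything (all 35 triples fall short), so 4 is minimum.

4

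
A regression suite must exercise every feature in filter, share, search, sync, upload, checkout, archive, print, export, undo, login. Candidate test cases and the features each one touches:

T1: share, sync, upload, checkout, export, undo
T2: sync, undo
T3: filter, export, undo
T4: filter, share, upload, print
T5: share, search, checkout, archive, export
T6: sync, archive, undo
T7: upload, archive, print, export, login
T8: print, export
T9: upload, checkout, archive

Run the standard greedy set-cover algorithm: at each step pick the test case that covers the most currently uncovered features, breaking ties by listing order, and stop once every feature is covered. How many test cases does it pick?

Pick 1: T1 covers 6 new features (share, sync, upload, checkout, export, undo).
Pick 2: T7 covers 3 new features (archive, print, login).
Pick 3: T3 covers 1 new features (filter).
Pick 4: T5 covers 1 new features (search).
Greedy uses 4 test cases.

4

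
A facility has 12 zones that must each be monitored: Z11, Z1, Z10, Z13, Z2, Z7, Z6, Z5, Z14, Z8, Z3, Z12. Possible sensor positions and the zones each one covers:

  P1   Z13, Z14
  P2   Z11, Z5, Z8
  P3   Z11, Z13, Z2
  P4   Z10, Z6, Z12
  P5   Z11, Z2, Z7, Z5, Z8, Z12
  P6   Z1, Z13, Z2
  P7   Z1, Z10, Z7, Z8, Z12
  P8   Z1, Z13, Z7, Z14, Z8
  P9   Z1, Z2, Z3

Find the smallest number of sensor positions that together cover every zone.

P1, P4, P5, P9 together cover {Z11, Z1, Z10, Z13, Z2, Z7, Z6, Z5, Z14, Z8, Z3, Z12} — every zone.
No 3 of the 9 sensor positions cover everything (all 84 triples fall short), so 4 is minimum.

4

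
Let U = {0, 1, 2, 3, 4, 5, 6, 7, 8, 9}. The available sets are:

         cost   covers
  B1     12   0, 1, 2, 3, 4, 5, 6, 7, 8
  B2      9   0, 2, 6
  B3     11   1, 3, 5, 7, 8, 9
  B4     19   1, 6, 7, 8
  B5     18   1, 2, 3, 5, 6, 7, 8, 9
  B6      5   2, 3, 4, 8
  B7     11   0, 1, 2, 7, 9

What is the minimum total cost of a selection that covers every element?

23

B1, B3 cover every element at cost 12 + 11 = 23.
Any cover uses at least 2 sets; among all covering selections none totals below 23.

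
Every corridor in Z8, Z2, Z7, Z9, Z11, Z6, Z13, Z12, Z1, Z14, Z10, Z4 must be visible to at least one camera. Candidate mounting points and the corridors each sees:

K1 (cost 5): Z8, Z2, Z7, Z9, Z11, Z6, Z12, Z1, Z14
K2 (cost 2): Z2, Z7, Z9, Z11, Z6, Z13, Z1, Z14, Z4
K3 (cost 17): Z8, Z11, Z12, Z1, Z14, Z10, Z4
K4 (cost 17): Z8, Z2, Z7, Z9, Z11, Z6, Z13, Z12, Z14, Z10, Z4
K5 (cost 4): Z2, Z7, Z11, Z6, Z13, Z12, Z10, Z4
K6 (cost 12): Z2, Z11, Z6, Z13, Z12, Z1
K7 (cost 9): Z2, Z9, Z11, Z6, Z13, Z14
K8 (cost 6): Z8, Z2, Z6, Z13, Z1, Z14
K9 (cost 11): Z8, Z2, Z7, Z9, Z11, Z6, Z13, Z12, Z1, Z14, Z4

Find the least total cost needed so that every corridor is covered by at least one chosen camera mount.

K1, K5 cover every corridor at cost 5 + 4 = 9.
Any cover uses at least 2 camera mounts; among all covering selections none totals below 9.
Greedy by coverage-per-cost would pick K2, K5, K1 for 11 — worse than the optimum 9.

9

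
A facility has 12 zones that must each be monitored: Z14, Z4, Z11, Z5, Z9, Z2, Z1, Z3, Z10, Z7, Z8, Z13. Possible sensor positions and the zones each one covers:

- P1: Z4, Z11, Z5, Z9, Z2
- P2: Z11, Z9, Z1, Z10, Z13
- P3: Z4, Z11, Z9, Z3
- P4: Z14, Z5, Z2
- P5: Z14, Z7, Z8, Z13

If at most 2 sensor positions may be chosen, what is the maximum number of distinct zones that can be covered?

9

Choosing P1, P5 covers {Z14, Z4, Z11, Z5, Z9, Z2, Z7, Z8, Z13} — 9 zones.
No choice of 2 sensor positions does better; here Z1, Z3, Z10 are left uncovered.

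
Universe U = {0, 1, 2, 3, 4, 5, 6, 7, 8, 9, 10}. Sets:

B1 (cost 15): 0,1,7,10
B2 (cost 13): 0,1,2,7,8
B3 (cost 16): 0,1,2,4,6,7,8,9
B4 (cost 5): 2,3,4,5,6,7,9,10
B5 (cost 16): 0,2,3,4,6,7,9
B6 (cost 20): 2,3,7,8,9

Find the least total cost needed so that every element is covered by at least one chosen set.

B2, B4 cover every element at cost 13 + 5 = 18.
Any cover uses at least 2 sets; among all covering selections none totals below 18.

18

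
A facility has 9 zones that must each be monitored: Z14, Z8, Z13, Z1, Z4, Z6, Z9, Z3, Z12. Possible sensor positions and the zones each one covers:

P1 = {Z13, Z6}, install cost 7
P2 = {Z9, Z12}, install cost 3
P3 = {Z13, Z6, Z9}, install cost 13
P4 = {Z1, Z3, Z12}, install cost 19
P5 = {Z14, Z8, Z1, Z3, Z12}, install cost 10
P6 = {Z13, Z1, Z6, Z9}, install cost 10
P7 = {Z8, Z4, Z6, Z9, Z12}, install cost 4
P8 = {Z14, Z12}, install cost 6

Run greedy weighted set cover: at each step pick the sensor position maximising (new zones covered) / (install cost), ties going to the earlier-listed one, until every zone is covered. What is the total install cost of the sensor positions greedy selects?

Pick 1: P7 adds 5 new (Z8, Z4, Z6, Z9, Z12) at install cost 4 (ratio 5/4).
Pick 2: P5 adds 3 new (Z14, Z1, Z3) at install cost 10 (ratio 3/10).
Pick 3: P1 adds 1 new (Z13) at install cost 7 (ratio 1/7).
Greedy total install cost: 4 + 10 + 7 = 21.

21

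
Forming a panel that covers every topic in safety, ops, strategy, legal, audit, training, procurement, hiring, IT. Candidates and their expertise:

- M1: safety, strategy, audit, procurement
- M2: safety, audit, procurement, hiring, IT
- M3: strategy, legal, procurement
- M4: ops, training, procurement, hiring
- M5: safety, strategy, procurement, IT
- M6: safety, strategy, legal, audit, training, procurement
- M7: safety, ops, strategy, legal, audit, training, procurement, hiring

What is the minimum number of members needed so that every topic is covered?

2

M2, M7 together cover {safety, ops, strategy, legal, audit, training, procurement, hiring, IT} — every topic.
No single member contains all 9 topics, so 2 is optimal.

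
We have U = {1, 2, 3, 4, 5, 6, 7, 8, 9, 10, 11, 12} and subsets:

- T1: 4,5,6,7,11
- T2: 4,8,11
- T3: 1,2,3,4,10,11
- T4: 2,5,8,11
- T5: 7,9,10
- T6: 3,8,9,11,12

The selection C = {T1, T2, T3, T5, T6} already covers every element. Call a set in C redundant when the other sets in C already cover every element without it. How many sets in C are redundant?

2

Drop T1: 5, 6 uncovered — not redundant.
Drop T2: the rest still cover every element — redundant.
Drop T3: 1, 2 uncovered — not redundant.
Drop T5: the rest still cover every element — redundant.
Drop T6: 12 uncovered — not redundant.
2 redundant: T2, T5.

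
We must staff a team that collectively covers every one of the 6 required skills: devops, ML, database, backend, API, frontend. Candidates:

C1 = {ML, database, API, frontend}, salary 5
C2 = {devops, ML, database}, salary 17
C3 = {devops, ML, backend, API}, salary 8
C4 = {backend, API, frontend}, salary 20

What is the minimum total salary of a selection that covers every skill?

13

C1, C3 cover every skill at salary 5 + 8 = 13.
Any cover uses at least 2 candidates; among all covering selections none totals below 13.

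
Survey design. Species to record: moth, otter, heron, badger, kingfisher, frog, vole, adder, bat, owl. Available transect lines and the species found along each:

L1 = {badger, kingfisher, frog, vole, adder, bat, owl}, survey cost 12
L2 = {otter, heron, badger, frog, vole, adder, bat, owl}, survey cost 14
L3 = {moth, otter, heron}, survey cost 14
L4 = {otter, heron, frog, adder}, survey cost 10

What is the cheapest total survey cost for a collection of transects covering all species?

L1, L3 cover every species at survey cost 12 + 14 = 26.
Any cover uses at least 2 transects; among all covering selections none totals below 26.

26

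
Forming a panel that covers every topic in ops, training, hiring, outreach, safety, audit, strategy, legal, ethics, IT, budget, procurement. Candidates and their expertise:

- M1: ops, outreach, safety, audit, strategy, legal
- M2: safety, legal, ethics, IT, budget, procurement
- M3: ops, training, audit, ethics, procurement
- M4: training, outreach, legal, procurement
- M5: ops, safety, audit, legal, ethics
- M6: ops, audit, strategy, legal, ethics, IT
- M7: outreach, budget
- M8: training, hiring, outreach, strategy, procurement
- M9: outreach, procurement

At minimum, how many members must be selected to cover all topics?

M1, M2, M8 together cover {ops, training, hiring, outreach, safety, audit, strategy, legal, ethics, IT, budget, procurement} — every topic.
No 2 of the 9 members cover everything (all 36 pairs fall short), so 3 is minimum.

3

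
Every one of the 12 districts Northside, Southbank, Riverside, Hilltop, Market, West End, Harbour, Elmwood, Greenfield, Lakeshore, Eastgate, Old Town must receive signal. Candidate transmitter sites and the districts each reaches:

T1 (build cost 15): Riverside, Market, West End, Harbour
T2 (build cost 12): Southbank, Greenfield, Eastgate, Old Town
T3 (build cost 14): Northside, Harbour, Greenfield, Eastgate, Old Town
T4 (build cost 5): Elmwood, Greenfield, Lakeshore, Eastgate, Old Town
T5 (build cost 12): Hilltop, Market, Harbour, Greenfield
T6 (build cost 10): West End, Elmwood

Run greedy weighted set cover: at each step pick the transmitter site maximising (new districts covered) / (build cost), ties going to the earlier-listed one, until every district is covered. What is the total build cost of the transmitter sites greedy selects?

58

Pick 1: T4 adds 5 new (Elmwood, Greenfield, Lakeshore, Eastgate, Old Town) at build cost 5 (ratio 5/5).
Pick 2: T1 adds 4 new (Riverside, Market, West End, Harbour) at build cost 15 (ratio 4/15).
Pick 3: T2 adds 1 new (Southbank) at build cost 12 (ratio 1/12).
Pick 4: T5 adds 1 new (Hilltop) at build cost 12 (ratio 1/12).
Pick 5: T3 adds 1 new (Northside) at build cost 14 (ratio 1/14).
Greedy total build cost: 5 + 15 + 12 + 12 + 14 = 58.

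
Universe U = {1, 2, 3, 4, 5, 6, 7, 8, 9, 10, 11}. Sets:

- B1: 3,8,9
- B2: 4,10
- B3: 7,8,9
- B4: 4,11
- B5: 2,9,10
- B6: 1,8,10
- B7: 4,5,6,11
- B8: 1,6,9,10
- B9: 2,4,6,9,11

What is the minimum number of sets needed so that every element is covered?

5

B1, B3, B5, B6, B7 together cover {1, 2, 3, 4, 5, 6, 7, 8, 9, 10, 11} — every element.
No 4 of the 9 sets cover everything (all 126 size-4 selections fall short), so 5 is minimum.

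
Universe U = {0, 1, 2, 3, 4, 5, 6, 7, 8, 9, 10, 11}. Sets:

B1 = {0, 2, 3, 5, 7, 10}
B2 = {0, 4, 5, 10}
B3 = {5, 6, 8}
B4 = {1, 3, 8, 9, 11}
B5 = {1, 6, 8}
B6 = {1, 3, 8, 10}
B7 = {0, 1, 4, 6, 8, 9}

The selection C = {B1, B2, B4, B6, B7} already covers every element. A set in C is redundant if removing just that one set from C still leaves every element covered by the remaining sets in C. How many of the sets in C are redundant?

2

Drop B1: 2, 7 uncovered — not redundant.
Drop B2: the rest still cover every element — redundant.
Drop B4: 11 uncovered — not redundant.
Drop B6: the rest still cover every element — redundant.
Drop B7: 6 uncovered — not redundant.
2 redundant: B2, B6.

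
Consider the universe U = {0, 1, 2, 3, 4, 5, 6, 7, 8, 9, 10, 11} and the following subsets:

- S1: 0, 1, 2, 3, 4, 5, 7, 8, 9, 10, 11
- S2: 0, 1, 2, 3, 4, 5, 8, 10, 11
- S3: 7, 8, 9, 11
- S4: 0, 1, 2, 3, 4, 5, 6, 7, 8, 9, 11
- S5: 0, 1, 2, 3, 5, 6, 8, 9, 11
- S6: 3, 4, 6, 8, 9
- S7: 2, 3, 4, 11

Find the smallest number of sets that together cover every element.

S1, S4 together cover {0, 1, 2, 3, 4, 5, 6, 7, 8, 9, 10, 11} — every element.
No single set contains all 12 elements, so 2 is optimal.

2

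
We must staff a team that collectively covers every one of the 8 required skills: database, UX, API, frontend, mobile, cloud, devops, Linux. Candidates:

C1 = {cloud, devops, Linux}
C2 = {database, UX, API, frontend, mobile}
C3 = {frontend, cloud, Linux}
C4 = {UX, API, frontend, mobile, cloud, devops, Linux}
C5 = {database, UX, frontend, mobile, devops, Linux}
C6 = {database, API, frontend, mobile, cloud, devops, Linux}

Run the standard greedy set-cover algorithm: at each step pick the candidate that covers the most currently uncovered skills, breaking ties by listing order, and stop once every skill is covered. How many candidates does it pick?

2

Pick 1: C4 covers 7 new skills (UX, API, frontend, mobile, cloud, devops, Linux).
Pick 2: C2 covers 1 new skills (database).
Greedy uses 2 candidates.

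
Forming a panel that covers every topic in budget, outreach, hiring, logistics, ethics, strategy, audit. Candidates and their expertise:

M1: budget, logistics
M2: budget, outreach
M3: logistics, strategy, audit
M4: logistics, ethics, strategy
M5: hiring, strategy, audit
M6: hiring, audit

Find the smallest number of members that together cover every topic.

M2, M4, M5 together cover {budget, outreach, hiring, logistics, ethics, strategy, audit} — every topic.
No 2 of the 6 members cover everything (all 15 pairs fall short), so 3 is minimum.

3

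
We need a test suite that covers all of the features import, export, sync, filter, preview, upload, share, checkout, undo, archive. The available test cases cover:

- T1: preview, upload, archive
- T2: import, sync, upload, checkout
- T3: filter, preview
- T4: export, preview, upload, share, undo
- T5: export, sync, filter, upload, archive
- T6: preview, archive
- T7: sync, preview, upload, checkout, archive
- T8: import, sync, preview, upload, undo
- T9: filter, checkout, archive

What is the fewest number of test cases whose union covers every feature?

T2, T4, T5 together cover {import, export, sync, filter, preview, upload, share, checkout, undo, archive} — every feature.
No 2 of the 9 test cases cover everything (all 36 pairs fall short), so 3 is minimum.

3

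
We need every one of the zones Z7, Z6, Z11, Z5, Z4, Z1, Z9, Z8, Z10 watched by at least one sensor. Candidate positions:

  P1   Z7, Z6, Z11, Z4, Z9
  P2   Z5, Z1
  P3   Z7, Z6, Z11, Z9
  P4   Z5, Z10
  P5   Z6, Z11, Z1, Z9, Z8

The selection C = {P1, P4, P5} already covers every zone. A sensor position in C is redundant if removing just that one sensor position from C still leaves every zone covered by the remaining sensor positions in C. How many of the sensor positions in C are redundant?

0

Drop P1: Z7, Z4 uncovered — not redundant.
Drop P4: Z5, Z10 uncovered — not redundant.
Drop P5: Z1, Z8 uncovered — not redundant.
None of the sensor positions in C is redundant.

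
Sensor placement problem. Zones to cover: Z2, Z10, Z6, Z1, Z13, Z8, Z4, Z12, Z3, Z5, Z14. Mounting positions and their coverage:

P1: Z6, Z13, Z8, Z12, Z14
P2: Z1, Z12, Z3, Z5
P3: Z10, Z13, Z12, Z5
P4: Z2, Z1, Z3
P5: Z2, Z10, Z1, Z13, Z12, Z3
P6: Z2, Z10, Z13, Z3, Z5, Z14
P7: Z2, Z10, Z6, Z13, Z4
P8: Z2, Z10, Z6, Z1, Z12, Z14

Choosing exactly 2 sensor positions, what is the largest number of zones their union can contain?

Choosing P1, P5 covers {Z2, Z10, Z6, Z1, Z13, Z8, Z12, Z3, Z14} — 9 zones.
No choice of 2 sensor positions does better; here Z4, Z5 are left uncovered.

9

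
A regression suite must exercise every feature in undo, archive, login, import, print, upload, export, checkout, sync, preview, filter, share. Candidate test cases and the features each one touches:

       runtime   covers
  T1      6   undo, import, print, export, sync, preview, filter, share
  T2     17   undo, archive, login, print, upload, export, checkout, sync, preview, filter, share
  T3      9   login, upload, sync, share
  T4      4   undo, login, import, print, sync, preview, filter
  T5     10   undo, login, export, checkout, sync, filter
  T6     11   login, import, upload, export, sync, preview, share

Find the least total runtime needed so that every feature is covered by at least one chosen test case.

21

T2, T4 cover every feature at runtime 17 + 4 = 21.
Any cover uses at least 2 test cases; among all covering selections none totals below 21.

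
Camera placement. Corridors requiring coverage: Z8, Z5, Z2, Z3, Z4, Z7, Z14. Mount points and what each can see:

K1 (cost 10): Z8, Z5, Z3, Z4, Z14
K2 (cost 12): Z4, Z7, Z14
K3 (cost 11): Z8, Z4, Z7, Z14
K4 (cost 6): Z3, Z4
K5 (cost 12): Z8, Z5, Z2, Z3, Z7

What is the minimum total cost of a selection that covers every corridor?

K1, K5 cover every corridor at cost 10 + 12 = 22.
Any cover uses at least 2 camera mounts; among all covering selections none totals below 22.

22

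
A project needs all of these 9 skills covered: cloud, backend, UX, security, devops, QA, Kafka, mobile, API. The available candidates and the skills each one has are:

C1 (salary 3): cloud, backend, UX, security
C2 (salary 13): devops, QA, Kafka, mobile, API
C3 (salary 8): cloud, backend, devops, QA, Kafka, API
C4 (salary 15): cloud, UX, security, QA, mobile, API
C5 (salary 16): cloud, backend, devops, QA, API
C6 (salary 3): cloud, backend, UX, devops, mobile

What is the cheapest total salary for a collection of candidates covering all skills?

14

C1, C3, C6 cover every skill at salary 3 + 8 + 3 = 14.
Any cover uses at least 2 candidates; among all covering selections none totals below 14.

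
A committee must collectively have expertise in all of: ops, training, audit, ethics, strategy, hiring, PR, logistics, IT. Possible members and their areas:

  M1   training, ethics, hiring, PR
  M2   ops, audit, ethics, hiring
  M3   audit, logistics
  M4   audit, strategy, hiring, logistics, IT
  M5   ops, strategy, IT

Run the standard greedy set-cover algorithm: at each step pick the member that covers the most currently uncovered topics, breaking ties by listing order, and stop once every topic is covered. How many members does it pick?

3

Pick 1: M4 covers 5 new topics (audit, strategy, hiring, logistics, IT).
Pick 2: M1 covers 3 new topics (training, ethics, PR).
Pick 3: M2 covers 1 new topics (ops).
Greedy uses 3 members.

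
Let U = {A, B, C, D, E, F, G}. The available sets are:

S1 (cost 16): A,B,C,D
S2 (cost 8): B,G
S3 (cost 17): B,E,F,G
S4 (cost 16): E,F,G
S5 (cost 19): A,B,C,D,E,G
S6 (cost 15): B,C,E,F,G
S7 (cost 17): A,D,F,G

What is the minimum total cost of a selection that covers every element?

31

S1, S6 cover every element at cost 16 + 15 = 31.
Any cover uses at least 2 sets; among all covering selections none totals below 31.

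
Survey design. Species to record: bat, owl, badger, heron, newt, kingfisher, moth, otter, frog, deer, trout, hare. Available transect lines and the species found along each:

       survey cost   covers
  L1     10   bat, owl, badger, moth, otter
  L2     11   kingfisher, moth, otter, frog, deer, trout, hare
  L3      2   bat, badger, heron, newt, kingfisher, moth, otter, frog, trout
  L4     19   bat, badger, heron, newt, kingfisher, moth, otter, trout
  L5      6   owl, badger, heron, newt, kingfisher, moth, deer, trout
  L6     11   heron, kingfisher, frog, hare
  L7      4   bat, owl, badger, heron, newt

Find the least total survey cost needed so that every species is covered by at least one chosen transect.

15

L2, L7 cover every species at survey cost 11 + 4 = 15.
Any cover uses at least 2 transects; among all covering selections none totals below 15.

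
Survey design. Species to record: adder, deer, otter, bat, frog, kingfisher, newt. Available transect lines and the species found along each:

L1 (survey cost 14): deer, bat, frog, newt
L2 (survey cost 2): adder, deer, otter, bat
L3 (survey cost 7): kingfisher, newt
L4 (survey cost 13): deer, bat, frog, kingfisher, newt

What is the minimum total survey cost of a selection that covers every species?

L2, L4 cover every species at survey cost 2 + 13 = 15.
Any cover uses at least 2 transects; among all covering selections none totals below 15.
Greedy by coverage-per-survey cost would pick L2, L3, L4 for 22 — worse than the optimum 15.

15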